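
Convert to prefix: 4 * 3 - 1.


left-to-right (same/higher precedence on left): tree is (- (* 4 3) 1)
Prefix: - * 4 3 1


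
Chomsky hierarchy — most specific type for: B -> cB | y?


Right-linear: every RHS is a terminal or a terminal followed by one nonterminal
Classification: Type 3 (Regular)


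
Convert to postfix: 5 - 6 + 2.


Left to right (same or higher precedence on left)
Postfix: 5 6 - 2 +


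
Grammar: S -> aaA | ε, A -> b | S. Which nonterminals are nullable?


A nonterminal is nullable iff some alternative derives ε (directly, or every symbol in it is nullable)
Nullable: {A, S}


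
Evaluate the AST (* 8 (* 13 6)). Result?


Evaluate inner: (* 13 6) = 78
Evaluate root: (* 8 78) = 624
Result: 624


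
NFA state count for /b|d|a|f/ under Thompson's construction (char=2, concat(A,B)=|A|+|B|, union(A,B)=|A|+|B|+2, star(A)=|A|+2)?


Syntax tree has 4 char leaf(s), 3 union(s), 0 star(s)
chars contribute 4×2 = 8; each union adds +2; each star adds +2
Total: 8 + 6 + 0 = 14 states


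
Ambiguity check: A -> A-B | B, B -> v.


precedence layered via separate nonterminal B: deterministic
Unambiguous


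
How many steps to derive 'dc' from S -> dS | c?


Derivation: S => dS => dc
Steps: 2


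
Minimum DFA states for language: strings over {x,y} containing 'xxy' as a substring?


KMP-style automaton: 3 progress states + 1 absorbing accept = 4
Minimal DFA: 4 states


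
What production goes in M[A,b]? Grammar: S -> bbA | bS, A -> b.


For [A, b]: 'b' ∈ FIRST(b)
Entry: A -> b


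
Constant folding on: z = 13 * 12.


13 * 12 = 156 at compile time
Optimized: z = 156


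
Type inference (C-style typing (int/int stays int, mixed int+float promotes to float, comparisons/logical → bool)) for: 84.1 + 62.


Operand types: float + int
Rule: mixed int/float promotes to float; int/int stays int
Result type: float


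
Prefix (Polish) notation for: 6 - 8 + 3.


left-to-right (same/higher precedence on left): tree is (+ (- 6 8) 3)
Prefix: + - 6 8 3


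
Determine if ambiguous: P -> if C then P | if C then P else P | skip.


dangling else: 'if C then if C then skip else skip' parses two ways
Ambiguous


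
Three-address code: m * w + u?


Break into single-operator statements:
t1 = m * w
t2 = t1 + u


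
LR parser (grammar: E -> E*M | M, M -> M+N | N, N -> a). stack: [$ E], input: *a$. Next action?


shift '*' to continue E -> E*M
Action: shift


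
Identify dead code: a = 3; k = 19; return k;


a is assigned but never read
Dead: 'a = 3'


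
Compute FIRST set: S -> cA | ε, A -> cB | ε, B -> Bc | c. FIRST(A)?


Per alternative of A: FIRST(cB) = {c}; FIRST(ε) = {ε}
FIRST(A) = {c, ε}


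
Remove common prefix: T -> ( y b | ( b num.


Common prefix: '('
Factored: T -> ( T', T' -> y b | b num


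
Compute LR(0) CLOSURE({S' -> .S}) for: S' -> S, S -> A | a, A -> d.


Start: S' -> .S
For each item with dot before a nonterminal B, add B -> .γ for every B-production
Closure: [S' -> .S, S -> .A, S -> .a, A -> .d]


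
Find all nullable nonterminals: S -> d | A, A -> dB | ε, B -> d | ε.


A nonterminal is nullable iff some alternative derives ε (directly, or every symbol in it is nullable)
Nullable: {A, B, S}


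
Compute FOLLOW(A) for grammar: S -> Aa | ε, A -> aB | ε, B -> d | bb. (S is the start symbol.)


$ ∈ FOLLOW(S). For each A -> αBβ: add FIRST(β)\{ε} to FOLLOW(B); if β nullable, add FOLLOW(A).
FOLLOW(A) = {a}


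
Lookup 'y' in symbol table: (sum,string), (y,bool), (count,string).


Lookup 'y' → type bool


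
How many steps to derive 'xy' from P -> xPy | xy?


Derivation: P => xy
Steps: 1


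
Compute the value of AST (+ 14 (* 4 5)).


Evaluate inner: (* 4 5) = 20
Evaluate root: (+ 14 20) = 34
Result: 34


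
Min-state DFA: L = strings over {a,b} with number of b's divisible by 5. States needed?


Track (count of b) mod 5: states 0..4, accept at 0
Minimal DFA: 5 states


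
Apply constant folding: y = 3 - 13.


3 - 13 = -10 at compile time
Optimized: y = -10


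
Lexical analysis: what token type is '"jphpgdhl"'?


Pattern: double-quoted sequence
Type: STRING_LITERAL


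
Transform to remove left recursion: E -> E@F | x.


Left-recursive alternatives: E@F; non-recursive: x
Introduce E': E -> xE', E' -> @FE' | ε


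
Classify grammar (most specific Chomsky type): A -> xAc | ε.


Single nonterminal LHS, but x^n c^n is not regular
Classification: Type 2 (Context-Free)


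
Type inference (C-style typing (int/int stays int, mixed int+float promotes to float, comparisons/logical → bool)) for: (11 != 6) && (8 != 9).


Operand types: bool && bool
Rule: logical operators take bool operands and yield bool
Result type: bool


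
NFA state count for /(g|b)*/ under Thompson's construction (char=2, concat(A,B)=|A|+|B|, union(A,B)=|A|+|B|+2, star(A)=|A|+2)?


Syntax tree has 2 char leaf(s), 1 union(s), 1 star(s)
chars contribute 2×2 = 4; each union adds +2; each star adds +2
Total: 4 + 2 + 2 = 8 states


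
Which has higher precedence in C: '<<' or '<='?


'<<' is shift (level 8); '<=' is relational (level 7)
Higher level binds tighter
'<<' has higher precedence than '<='


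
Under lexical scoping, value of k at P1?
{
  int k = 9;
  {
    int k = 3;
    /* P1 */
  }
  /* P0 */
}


k declared in the same block as P1
k = 3


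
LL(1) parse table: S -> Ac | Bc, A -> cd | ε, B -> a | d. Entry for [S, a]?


For [S, a]: 'a' ∈ FIRST(Bc)
Entry: S -> Bc


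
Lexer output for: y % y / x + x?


Scan left to right, longest-match per lexeme
Tokens: ID(y), OP(%), ID(y), OP(/), ID(x), OP(+), ID(x)


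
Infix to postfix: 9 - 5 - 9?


Left to right (same or higher precedence on left)
Postfix: 9 5 - 9 -


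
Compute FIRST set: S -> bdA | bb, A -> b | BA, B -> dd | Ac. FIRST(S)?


Per alternative of S: FIRST(bdA) = {b}; FIRST(bb) = {b}
FIRST(S) = {b}


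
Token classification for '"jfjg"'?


Pattern: double-quoted sequence
Type: STRING_LITERAL


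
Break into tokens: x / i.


Scan left to right, longest-match per lexeme
Tokens: ID(x), OP(/), ID(i)


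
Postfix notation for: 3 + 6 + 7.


Left to right (same or higher precedence on left)
Postfix: 3 6 + 7 +


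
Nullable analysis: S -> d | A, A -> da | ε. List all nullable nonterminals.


A nonterminal is nullable iff some alternative derives ε (directly, or every symbol in it is nullable)
Nullable: {A, S}


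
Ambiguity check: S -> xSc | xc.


balanced x^n…c^n: each string has a unique parse
Unambiguous


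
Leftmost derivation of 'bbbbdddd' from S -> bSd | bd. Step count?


Derivation: S => bSd => bbSdd => bbbSddd => bbbbdddd
Steps: 4


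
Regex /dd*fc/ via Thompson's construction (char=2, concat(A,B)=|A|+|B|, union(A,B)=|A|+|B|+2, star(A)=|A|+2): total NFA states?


Syntax tree has 4 char leaf(s), 0 union(s), 1 star(s)
chars contribute 4×2 = 8; each union adds +2; each star adds +2
Total: 8 + 0 + 2 = 10 states


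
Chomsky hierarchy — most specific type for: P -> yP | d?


Right-linear: every RHS is a terminal or a terminal followed by one nonterminal
Classification: Type 3 (Regular)


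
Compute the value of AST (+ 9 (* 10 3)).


Evaluate inner: (* 10 3) = 30
Evaluate root: (+ 9 30) = 39
Result: 39


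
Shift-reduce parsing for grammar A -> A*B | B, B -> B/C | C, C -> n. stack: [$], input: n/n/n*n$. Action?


no handle on stack; shift 'n'
Action: shift


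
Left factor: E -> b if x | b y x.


Common prefix: 'b'
Factored: E -> b E', E' -> if x | y x


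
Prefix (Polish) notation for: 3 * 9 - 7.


left-to-right (same/higher precedence on left): tree is (- (* 3 9) 7)
Prefix: - * 3 9 7


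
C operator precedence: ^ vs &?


'&' is bitwise AND (level 5); '^' is bitwise XOR (level 4)
Higher level binds tighter
'&' has higher precedence than '^'


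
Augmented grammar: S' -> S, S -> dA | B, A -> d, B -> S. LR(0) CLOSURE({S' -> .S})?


Start: S' -> .S
For each item with dot before a nonterminal B, add B -> .γ for every B-production
Closure: [S' -> .S, S -> .dA, S -> .B, B -> .S]


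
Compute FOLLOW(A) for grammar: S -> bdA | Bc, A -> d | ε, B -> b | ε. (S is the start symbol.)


$ ∈ FOLLOW(S). For each A -> αBβ: add FIRST(β)\{ε} to FOLLOW(B); if β nullable, add FOLLOW(A).
FOLLOW(A) = {$}


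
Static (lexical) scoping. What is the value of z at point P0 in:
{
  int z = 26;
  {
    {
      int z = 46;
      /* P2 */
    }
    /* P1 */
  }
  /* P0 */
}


z declared in the same block as P0
z = 26


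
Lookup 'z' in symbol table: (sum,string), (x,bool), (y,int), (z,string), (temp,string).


Lookup 'z' → type string


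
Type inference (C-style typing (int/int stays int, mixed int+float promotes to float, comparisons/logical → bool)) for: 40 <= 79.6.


Operand types: int <= float
Rule: comparison yields bool
Result type: bool


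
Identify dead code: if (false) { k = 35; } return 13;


condition is constant false, so the whole block is unreachable
Dead: 'if (false) { k = 35; }'


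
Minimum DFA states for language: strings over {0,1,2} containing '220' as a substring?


KMP-style automaton: 3 progress states + 1 absorbing accept = 4
Minimal DFA: 4 states


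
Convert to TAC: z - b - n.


Break into single-operator statements:
t1 = z - b
t2 = t1 - n


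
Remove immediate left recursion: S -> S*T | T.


Left-recursive alternatives: S*T; non-recursive: T
Introduce S': S -> TS', S' -> *TS' | ε


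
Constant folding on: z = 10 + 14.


10 + 14 = 24 at compile time
Optimized: z = 24


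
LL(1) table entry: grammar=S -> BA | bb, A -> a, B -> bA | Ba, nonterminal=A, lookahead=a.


For [A, a]: 'a' ∈ FIRST(a)
Entry: A -> a


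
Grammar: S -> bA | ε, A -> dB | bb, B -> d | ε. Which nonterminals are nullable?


A nonterminal is nullable iff some alternative derives ε (directly, or every symbol in it is nullable)
Nullable: {B, S}


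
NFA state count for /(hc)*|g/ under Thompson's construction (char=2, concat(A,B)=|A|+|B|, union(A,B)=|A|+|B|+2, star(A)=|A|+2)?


Syntax tree has 3 char leaf(s), 1 union(s), 1 star(s)
chars contribute 3×2 = 6; each union adds +2; each star adds +2
Total: 6 + 2 + 2 = 10 states


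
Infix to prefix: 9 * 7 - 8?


left-to-right (same/higher precedence on left): tree is (- (* 9 7) 8)
Prefix: - * 9 7 8


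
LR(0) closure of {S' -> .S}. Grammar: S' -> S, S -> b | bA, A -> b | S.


Start: S' -> .S
For each item with dot before a nonterminal B, add B -> .γ for every B-production
Closure: [S' -> .S, S -> .b, S -> .bA]


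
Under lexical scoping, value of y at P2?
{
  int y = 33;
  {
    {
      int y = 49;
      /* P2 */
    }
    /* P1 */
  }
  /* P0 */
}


y declared in the same block as P2
y = 49


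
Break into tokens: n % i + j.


Scan left to right, longest-match per lexeme
Tokens: ID(n), OP(%), ID(i), OP(+), ID(j)


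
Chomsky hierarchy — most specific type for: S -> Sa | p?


Left-linear: every RHS is a terminal or one nonterminal followed by a terminal
Classification: Type 3 (Regular)


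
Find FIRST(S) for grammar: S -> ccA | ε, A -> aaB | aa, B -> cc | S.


Per alternative of S: FIRST(ccA) = {c}; FIRST(ε) = {ε}
FIRST(S) = {c, ε}


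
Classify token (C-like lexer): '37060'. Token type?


Pattern: digits only
Type: INTEGER_LITERAL


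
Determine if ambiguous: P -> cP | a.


right-linear, alternatives start with distinct terminals 'c' vs 'a': unique leftmost derivation
Unambiguous


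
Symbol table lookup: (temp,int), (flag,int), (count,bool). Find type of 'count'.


Lookup 'count' → type bool


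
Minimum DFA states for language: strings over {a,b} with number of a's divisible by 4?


Track (count of a) mod 4: states 0..3, accept at 0
Minimal DFA: 4 states


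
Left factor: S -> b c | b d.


Common prefix: 'b'
Factored: S -> b S', S' -> c | d


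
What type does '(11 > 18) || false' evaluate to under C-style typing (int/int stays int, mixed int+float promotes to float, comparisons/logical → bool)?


Operand types: bool || bool
Rule: logical operators take bool operands and yield bool
Result type: bool


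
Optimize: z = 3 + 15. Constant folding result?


3 + 15 = 18 at compile time
Optimized: z = 18


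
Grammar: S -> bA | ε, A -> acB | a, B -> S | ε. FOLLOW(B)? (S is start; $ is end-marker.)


$ ∈ FOLLOW(S). For each A -> αBβ: add FIRST(β)\{ε} to FOLLOW(B); if β nullable, add FOLLOW(A).
FOLLOW(B) = {$}


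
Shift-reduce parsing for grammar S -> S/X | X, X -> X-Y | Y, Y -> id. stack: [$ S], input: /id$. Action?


shift '/' to continue S -> S/X
Action: shift


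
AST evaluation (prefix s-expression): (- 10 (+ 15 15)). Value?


Evaluate inner: (+ 15 15) = 30
Evaluate root: (- 10 30) = -20
Result: -20


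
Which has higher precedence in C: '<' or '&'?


'<' is relational (level 7); '&' is bitwise AND (level 5)
Higher level binds tighter
'<' has higher precedence than '&'


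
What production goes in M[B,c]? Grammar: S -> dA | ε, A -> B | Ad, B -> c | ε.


For [B, c]: 'c' ∈ FIRST(c)
Entry: B -> c


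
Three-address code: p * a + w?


Break into single-operator statements:
t1 = p * a
t2 = t1 + w


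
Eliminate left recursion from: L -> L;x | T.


Left-recursive alternatives: L;x; non-recursive: T
Introduce L': L -> TL', L' -> ;xL' | ε


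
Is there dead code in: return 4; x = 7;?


statement follows a return and is unreachable
Dead: 'x = 7'


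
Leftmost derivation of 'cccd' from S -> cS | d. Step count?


Derivation: S => cS => ccS => cccS => cccd
Steps: 4


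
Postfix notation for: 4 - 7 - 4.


Left to right (same or higher precedence on left)
Postfix: 4 7 - 4 -


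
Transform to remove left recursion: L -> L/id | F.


Left-recursive alternatives: L/id; non-recursive: F
Introduce L': L -> FL', L' -> /idL' | ε


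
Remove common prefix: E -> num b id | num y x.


Common prefix: 'num'
Factored: E -> num E', E' -> b id | y x


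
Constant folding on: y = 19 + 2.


19 + 2 = 21 at compile time
Optimized: y = 21


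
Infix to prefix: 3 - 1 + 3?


left-to-right (same/higher precedence on left): tree is (+ (- 3 1) 3)
Prefix: + - 3 1 3


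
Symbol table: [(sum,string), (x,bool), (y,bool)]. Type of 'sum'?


Lookup 'sum' → type string


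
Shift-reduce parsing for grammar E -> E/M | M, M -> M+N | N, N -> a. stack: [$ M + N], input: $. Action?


handle 'M+N' on top
Action: reduce (M -> M+N)


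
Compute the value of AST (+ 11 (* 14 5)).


Evaluate inner: (* 14 5) = 70
Evaluate root: (+ 11 70) = 81
Result: 81


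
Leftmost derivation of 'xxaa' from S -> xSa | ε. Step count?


Derivation: S => xSa => xxSaa => xxaa
Steps: 3


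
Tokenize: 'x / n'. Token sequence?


Scan left to right, longest-match per lexeme
Tokens: ID(x), OP(/), ID(n)


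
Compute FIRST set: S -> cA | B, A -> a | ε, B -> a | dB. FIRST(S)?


Per alternative of S: FIRST(cA) = {c}; FIRST(B) = {a, d}
FIRST(S) = {a, c, d}


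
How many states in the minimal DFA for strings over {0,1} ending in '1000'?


Track the longest suffix of input matching a prefix of '1000': 5 classes (prefixes of length 0..4)
Minimal DFA: 5 states


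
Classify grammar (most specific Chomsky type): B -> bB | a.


Right-linear: every RHS is a terminal or a terminal followed by one nonterminal
Classification: Type 3 (Regular)


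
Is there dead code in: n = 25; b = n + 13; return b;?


n is read by b's definition; b is returned
No dead code


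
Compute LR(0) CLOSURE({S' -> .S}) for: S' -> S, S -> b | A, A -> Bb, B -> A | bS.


Start: S' -> .S
For each item with dot before a nonterminal B, add B -> .γ for every B-production
Closure: [S' -> .S, S -> .b, S -> .A, A -> .Bb, B -> .A, B -> .bS]


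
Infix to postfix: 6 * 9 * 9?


Left to right (same or higher precedence on left)
Postfix: 6 9 * 9 *


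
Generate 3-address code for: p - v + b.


Break into single-operator statements:
t1 = p - v
t2 = t1 + b


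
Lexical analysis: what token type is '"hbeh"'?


Pattern: double-quoted sequence
Type: STRING_LITERAL


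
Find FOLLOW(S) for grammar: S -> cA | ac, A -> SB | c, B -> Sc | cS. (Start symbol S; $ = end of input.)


$ ∈ FOLLOW(S). For each A -> αBβ: add FIRST(β)\{ε} to FOLLOW(B); if β nullable, add FOLLOW(A).
FOLLOW(S) = {$, a, c}


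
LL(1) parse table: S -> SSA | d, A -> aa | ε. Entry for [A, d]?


For [A, d]: ε is nullable and 'd' ∈ FOLLOW(A)
Entry: A -> ε


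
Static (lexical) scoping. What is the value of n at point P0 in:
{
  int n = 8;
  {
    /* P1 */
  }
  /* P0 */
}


n declared in the same block as P0
n = 8


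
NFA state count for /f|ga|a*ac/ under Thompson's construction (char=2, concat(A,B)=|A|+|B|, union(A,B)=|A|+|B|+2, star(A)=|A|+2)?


Syntax tree has 6 char leaf(s), 2 union(s), 1 star(s)
chars contribute 6×2 = 12; each union adds +2; each star adds +2
Total: 12 + 4 + 2 = 18 states


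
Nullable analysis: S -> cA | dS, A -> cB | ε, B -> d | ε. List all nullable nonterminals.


A nonterminal is nullable iff some alternative derives ε (directly, or every symbol in it is nullable)
Nullable: {A, B}


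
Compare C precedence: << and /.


'/' is multiplicative (level 10); '<<' is shift (level 8)
Higher level binds tighter
'/' has higher precedence than '<<'


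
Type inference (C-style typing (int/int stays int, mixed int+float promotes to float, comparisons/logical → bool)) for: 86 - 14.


Operand types: int - int
Rule: mixed int/float promotes to float; int/int stays int
Result type: int


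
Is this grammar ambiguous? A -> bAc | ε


balanced b^n…c^n: each string has a unique parse
Unambiguous


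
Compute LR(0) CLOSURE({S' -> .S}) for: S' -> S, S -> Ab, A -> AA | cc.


Start: S' -> .S
For each item with dot before a nonterminal B, add B -> .γ for every B-production
Closure: [S' -> .S, S -> .Ab, A -> .AA, A -> .cc]


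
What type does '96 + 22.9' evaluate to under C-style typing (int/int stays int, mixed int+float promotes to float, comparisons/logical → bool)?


Operand types: int + float
Rule: mixed int/float promotes to float; int/int stays int
Result type: float


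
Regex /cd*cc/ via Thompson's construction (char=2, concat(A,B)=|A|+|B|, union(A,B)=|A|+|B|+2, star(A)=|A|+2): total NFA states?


Syntax tree has 4 char leaf(s), 0 union(s), 1 star(s)
chars contribute 4×2 = 8; each union adds +2; each star adds +2
Total: 8 + 0 + 2 = 10 states


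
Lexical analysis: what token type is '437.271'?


Pattern: digits with a decimal point
Type: FLOAT_LITERAL


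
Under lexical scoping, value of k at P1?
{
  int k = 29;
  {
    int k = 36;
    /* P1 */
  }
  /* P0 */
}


k declared in the same block as P1
k = 36


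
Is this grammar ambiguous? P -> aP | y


right-linear, alternatives start with distinct terminals 'a' vs 'y': unique leftmost derivation
Unambiguous


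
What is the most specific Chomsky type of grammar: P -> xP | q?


Right-linear: every RHS is a terminal or a terminal followed by one nonterminal
Classification: Type 3 (Regular)


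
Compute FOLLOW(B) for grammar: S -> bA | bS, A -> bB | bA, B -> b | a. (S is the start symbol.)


$ ∈ FOLLOW(S). For each A -> αBβ: add FIRST(β)\{ε} to FOLLOW(B); if β nullable, add FOLLOW(A).
FOLLOW(B) = {$}


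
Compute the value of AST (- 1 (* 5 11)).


Evaluate inner: (* 5 11) = 55
Evaluate root: (- 1 55) = -54
Result: -54


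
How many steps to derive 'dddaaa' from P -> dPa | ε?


Derivation: P => dPa => ddPaa => dddPaaa => dddaaa
Steps: 4


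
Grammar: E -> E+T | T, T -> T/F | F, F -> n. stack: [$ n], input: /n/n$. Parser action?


'n' on top is the handle for F -> n
Action: reduce (F -> n)


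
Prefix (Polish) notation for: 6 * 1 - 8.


left-to-right (same/higher precedence on left): tree is (- (* 6 1) 8)
Prefix: - * 6 1 8


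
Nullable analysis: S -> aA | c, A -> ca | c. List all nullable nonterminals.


A nonterminal is nullable iff some alternative derives ε (directly, or every symbol in it is nullable)
Nullable: {}


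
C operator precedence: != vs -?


'-' is additive (level 9); '!=' is equality (level 6)
Higher level binds tighter
'-' has higher precedence than '!='


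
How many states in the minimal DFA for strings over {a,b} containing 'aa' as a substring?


KMP-style automaton: 2 progress states + 1 absorbing accept = 3
Minimal DFA: 3 states


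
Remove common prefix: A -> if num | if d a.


Common prefix: 'if'
Factored: A -> if A', A' -> num | d a


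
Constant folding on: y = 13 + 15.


13 + 15 = 28 at compile time
Optimized: y = 28


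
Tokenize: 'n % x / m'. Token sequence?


Scan left to right, longest-match per lexeme
Tokens: ID(n), OP(%), ID(x), OP(/), ID(m)


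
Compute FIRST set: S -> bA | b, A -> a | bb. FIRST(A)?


Per alternative of A: FIRST(a) = {a}; FIRST(bb) = {b}
FIRST(A) = {a, b}


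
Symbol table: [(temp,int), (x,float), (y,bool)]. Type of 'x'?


Lookup 'x' → type float


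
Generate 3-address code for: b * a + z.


Break into single-operator statements:
t1 = b * a
t2 = t1 + z


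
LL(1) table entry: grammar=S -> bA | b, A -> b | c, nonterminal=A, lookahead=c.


For [A, c]: 'c' ∈ FIRST(c)
Entry: A -> c


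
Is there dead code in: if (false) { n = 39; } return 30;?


condition is constant false, so the whole block is unreachable
Dead: 'if (false) { n = 39; }'


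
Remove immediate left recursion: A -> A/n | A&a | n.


Left-recursive alternatives: A/n, A&a; non-recursive: n
Introduce A': A -> nA', A' -> /nA' | &aA' | ε


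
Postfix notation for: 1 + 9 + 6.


Left to right (same or higher precedence on left)
Postfix: 1 9 + 6 +


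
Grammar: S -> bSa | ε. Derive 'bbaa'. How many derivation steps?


Derivation: S => bSa => bbSaa => bbaa
Steps: 3


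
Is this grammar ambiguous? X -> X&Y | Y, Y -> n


precedence layered via separate nonterminal Y: deterministic
Unambiguous


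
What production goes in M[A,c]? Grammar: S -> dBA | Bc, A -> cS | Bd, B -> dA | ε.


For [A, c]: 'c' ∈ FIRST(cS)
Entry: A -> cS


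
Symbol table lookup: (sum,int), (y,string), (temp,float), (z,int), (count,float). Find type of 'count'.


Lookup 'count' → type float


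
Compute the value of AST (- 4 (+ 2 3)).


Evaluate inner: (+ 2 3) = 5
Evaluate root: (- 4 5) = -1
Result: -1


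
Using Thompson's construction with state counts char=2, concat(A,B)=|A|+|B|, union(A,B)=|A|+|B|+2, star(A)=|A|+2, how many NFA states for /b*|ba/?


Syntax tree has 3 char leaf(s), 1 union(s), 1 star(s)
chars contribute 3×2 = 6; each union adds +2; each star adds +2
Total: 6 + 2 + 2 = 10 states


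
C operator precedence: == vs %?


'%' is multiplicative (level 10); '==' is equality (level 6)
Higher level binds tighter
'%' has higher precedence than '=='


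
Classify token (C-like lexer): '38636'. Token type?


Pattern: digits only
Type: INTEGER_LITERAL


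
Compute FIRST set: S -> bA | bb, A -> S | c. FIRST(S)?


Per alternative of S: FIRST(bA) = {b}; FIRST(bb) = {b}
FIRST(S) = {b}


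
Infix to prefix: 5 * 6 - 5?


left-to-right (same/higher precedence on left): tree is (- (* 5 6) 5)
Prefix: - * 5 6 5


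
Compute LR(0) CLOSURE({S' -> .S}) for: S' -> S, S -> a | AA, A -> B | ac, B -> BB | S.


Start: S' -> .S
For each item with dot before a nonterminal B, add B -> .γ for every B-production
Closure: [S' -> .S, S -> .a, S -> .AA, A -> .B, A -> .ac, B -> .BB, B -> .S]


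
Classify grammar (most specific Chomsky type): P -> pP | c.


Right-linear: every RHS is a terminal or a terminal followed by one nonterminal
Classification: Type 3 (Regular)


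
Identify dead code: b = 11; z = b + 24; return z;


b is read by z's definition; z is returned
No dead code


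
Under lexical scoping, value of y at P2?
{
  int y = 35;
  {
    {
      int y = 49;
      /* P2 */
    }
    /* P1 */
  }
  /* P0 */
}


y declared in the same block as P2
y = 49


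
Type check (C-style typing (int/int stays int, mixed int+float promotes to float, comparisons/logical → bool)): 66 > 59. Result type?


Operand types: int > int
Rule: comparison yields bool
Result type: bool


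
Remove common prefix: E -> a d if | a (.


Common prefix: 'a'
Factored: E -> a E', E' -> d if | (


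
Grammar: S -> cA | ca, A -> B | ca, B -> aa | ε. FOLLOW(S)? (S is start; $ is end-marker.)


$ ∈ FOLLOW(S). For each A -> αBβ: add FIRST(β)\{ε} to FOLLOW(B); if β nullable, add FOLLOW(A).
FOLLOW(S) = {$}


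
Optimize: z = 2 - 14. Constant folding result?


2 - 14 = -12 at compile time
Optimized: z = -12


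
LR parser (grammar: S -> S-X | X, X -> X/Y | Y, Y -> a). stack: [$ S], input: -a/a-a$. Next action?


shift '-' to continue S -> S-X
Action: shift


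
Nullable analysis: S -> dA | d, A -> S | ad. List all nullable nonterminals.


A nonterminal is nullable iff some alternative derives ε (directly, or every symbol in it is nullable)
Nullable: {}


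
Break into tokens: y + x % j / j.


Scan left to right, longest-match per lexeme
Tokens: ID(y), OP(+), ID(x), OP(%), ID(j), OP(/), ID(j)


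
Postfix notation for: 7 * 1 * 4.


Left to right (same or higher precedence on left)
Postfix: 7 1 * 4 *


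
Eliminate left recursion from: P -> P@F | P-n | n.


Left-recursive alternatives: P@F, P-n; non-recursive: n
Introduce P': P -> nP', P' -> @FP' | -nP' | ε


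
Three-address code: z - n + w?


Break into single-operator statements:
t1 = z - n
t2 = t1 + w


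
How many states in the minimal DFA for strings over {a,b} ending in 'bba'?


Track the longest suffix of input matching a prefix of 'bba': 4 classes (prefixes of length 0..3)
Minimal DFA: 4 states


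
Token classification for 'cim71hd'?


Pattern: letter/underscore followed by alphanumerics, not a keyword
Type: IDENTIFIER


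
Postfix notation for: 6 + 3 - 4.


Left to right (same or higher precedence on left)
Postfix: 6 3 + 4 -


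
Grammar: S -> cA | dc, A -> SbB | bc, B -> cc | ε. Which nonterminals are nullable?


A nonterminal is nullable iff some alternative derives ε (directly, or every symbol in it is nullable)
Nullable: {B}


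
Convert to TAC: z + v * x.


Break into single-operator statements:
t1 = v * x
t2 = z + t1


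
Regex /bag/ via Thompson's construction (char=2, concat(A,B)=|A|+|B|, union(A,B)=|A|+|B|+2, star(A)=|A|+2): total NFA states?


Syntax tree has 3 char leaf(s), 0 union(s), 0 star(s)
chars contribute 3×2 = 6; each union adds +2; each star adds +2
Total: 6 + 0 + 0 = 6 states


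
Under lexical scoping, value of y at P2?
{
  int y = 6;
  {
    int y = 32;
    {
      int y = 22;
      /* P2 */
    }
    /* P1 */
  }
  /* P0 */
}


y declared in the same block as P2
y = 22


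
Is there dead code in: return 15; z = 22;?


statement follows a return and is unreachable
Dead: 'z = 22'


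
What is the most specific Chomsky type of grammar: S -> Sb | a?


Left-linear: every RHS is a terminal or one nonterminal followed by a terminal
Classification: Type 3 (Regular)


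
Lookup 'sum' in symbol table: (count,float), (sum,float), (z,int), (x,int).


Lookup 'sum' → type float


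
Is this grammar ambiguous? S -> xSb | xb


balanced x^n…b^n: each string has a unique parse
Unambiguous


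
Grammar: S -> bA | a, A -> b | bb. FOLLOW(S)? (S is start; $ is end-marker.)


$ ∈ FOLLOW(S). For each A -> αBβ: add FIRST(β)\{ε} to FOLLOW(B); if β nullable, add FOLLOW(A).
FOLLOW(S) = {$}


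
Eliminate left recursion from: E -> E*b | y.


Left-recursive alternatives: E*b; non-recursive: y
Introduce E': E -> yE', E' -> *bE' | ε


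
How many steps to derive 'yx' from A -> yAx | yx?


Derivation: A => yx
Steps: 1


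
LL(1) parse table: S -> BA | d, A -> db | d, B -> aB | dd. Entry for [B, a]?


For [B, a]: 'a' ∈ FIRST(aB)
Entry: B -> aB


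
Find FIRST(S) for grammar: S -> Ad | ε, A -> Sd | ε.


Per alternative of S: FIRST(Ad) = {d}; FIRST(ε) = {ε}
FIRST(S) = {d, ε}


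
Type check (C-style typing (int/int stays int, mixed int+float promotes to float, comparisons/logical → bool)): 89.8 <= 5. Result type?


Operand types: float <= int
Rule: comparison yields bool
Result type: bool


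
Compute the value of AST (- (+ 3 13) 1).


Evaluate inner: (+ 3 13) = 16
Evaluate root: (- 16 1) = 15
Result: 15


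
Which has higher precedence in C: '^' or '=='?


'==' is equality (level 6); '^' is bitwise XOR (level 4)
Higher level binds tighter
'==' has higher precedence than '^'


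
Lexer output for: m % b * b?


Scan left to right, longest-match per lexeme
Tokens: ID(m), OP(%), ID(b), OP(*), ID(b)


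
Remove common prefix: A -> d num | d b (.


Common prefix: 'd'
Factored: A -> d A', A' -> num | b (


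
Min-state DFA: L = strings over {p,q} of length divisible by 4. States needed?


Track length mod 4: states 0..3, accept at 0
Minimal DFA: 4 states


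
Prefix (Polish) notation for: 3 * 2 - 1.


left-to-right (same/higher precedence on left): tree is (- (* 3 2) 1)
Prefix: - * 3 2 1


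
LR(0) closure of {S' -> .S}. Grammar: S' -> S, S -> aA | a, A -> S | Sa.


Start: S' -> .S
For each item with dot before a nonterminal B, add B -> .γ for every B-production
Closure: [S' -> .S, S -> .aA, S -> .a]


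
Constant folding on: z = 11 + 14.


11 + 14 = 25 at compile time
Optimized: z = 25


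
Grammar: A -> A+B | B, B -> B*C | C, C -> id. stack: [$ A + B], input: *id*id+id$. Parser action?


'*' can extend B; shift to build B -> B*C
Action: shift


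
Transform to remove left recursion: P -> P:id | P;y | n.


Left-recursive alternatives: P:id, P;y; non-recursive: n
Introduce P': P -> nP', P' -> :idP' | ;yP' | ε


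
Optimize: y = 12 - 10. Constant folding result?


12 - 10 = 2 at compile time
Optimized: y = 2


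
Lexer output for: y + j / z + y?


Scan left to right, longest-match per lexeme
Tokens: ID(y), OP(+), ID(j), OP(/), ID(z), OP(+), ID(y)


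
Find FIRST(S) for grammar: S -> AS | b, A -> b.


Per alternative of S: FIRST(AS) = {b}; FIRST(b) = {b}
FIRST(S) = {b}


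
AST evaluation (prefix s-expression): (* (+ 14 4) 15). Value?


Evaluate inner: (+ 14 4) = 18
Evaluate root: (* 18 15) = 270
Result: 270


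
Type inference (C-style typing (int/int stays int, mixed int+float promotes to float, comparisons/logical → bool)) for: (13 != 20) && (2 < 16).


Operand types: bool && bool
Rule: logical operators take bool operands and yield bool
Result type: bool


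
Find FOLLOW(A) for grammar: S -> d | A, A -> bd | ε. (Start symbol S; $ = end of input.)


$ ∈ FOLLOW(S). For each A -> αBβ: add FIRST(β)\{ε} to FOLLOW(B); if β nullable, add FOLLOW(A).
FOLLOW(A) = {$}


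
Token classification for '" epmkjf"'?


Pattern: double-quoted sequence
Type: STRING_LITERAL


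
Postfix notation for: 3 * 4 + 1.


Left to right (same or higher precedence on left)
Postfix: 3 4 * 1 +


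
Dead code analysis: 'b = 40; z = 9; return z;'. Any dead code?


b is assigned but never read
Dead: 'b = 40'


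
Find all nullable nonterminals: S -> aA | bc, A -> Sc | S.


A nonterminal is nullable iff some alternative derives ε (directly, or every symbol in it is nullable)
Nullable: {}


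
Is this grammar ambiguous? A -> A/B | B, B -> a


precedence layered via separate nonterminal B: deterministic
Unambiguous


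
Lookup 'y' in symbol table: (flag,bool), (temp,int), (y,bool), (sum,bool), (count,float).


Lookup 'y' → type bool


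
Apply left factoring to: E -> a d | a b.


Common prefix: 'a'
Factored: E -> a E', E' -> d | b


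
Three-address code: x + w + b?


Break into single-operator statements:
t1 = x + w
t2 = t1 + b


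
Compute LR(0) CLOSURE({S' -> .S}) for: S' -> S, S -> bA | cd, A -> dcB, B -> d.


Start: S' -> .S
For each item with dot before a nonterminal B, add B -> .γ for every B-production
Closure: [S' -> .S, S -> .bA, S -> .cd]


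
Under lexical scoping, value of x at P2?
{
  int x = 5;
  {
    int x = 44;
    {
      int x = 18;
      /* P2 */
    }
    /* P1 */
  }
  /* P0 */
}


x declared in the same block as P2
x = 18


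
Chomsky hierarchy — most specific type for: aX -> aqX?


LHS has context (more than one symbol) and |LHS| ≤ |RHS|
Classification: Type 1 (Context-Sensitive)


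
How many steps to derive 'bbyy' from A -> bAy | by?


Derivation: A => bAy => bbyy
Steps: 2


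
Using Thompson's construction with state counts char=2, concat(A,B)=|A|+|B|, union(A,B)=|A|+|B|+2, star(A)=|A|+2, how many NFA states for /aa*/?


Syntax tree has 2 char leaf(s), 0 union(s), 1 star(s)
chars contribute 2×2 = 4; each union adds +2; each star adds +2
Total: 4 + 0 + 2 = 6 states


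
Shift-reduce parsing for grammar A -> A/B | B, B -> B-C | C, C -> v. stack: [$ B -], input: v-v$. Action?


no handle; shift 'v'
Action: shift


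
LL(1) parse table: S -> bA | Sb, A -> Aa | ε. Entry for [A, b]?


For [A, b]: ε is nullable and 'b' ∈ FOLLOW(A)
Entry: A -> ε


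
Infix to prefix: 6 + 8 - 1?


left-to-right (same/higher precedence on left): tree is (- (+ 6 8) 1)
Prefix: - + 6 8 1


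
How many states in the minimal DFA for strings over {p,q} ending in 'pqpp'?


Track the longest suffix of input matching a prefix of 'pqpp': 5 classes (prefixes of length 0..4)
Minimal DFA: 5 states


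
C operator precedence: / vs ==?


'/' is multiplicative (level 10); '==' is equality (level 6)
Higher level binds tighter
'/' has higher precedence than '=='


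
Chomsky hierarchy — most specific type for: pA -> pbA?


LHS has context (more than one symbol) and |LHS| ≤ |RHS|
Classification: Type 1 (Context-Sensitive)


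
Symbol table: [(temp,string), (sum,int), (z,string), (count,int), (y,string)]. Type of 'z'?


Lookup 'z' → type string


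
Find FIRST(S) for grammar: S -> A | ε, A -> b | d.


Per alternative of S: FIRST(A) = {b, d}; FIRST(ε) = {ε}
FIRST(S) = {b, d, ε}


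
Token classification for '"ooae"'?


Pattern: double-quoted sequence
Type: STRING_LITERAL


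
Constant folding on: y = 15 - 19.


15 - 19 = -4 at compile time
Optimized: y = -4


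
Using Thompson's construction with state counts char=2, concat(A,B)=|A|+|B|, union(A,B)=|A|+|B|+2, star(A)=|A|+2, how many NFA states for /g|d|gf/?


Syntax tree has 4 char leaf(s), 2 union(s), 0 star(s)
chars contribute 4×2 = 8; each union adds +2; each star adds +2
Total: 8 + 4 + 0 = 12 states


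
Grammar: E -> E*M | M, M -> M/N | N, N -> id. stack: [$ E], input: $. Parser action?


start symbol E on stack, input exhausted
Action: accept


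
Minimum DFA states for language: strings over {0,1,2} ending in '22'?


Track the longest suffix of input matching a prefix of '22': 3 classes (prefixes of length 0..2)
Minimal DFA: 3 states


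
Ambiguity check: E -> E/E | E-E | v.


'v/v-v' has two parse trees (no precedence encoded between / and -)
Ambiguous


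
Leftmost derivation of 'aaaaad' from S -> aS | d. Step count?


Derivation: S => aS => aaS => aaaS => aaaaS => aaaaaS => aaaaad
Steps: 6


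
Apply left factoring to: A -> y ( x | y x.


Common prefix: 'y'
Factored: A -> y A', A' -> ( x | x


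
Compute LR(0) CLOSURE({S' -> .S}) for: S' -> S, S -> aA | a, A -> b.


Start: S' -> .S
For each item with dot before a nonterminal B, add B -> .γ for every B-production
Closure: [S' -> .S, S -> .aA, S -> .a]


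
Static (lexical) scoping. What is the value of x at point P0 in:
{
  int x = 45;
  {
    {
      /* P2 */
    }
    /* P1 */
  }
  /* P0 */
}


x declared in the same block as P0
x = 45


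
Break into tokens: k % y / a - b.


Scan left to right, longest-match per lexeme
Tokens: ID(k), OP(%), ID(y), OP(/), ID(a), OP(-), ID(b)


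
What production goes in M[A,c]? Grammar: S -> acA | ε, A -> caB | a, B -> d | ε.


For [A, c]: 'c' ∈ FIRST(caB)
Entry: A -> caB


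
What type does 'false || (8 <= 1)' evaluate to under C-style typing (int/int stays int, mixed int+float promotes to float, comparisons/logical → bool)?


Operand types: bool || bool
Rule: logical operators take bool operands and yield bool
Result type: bool


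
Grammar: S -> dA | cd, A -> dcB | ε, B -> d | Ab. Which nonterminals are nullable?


A nonterminal is nullable iff some alternative derives ε (directly, or every symbol in it is nullable)
Nullable: {A}


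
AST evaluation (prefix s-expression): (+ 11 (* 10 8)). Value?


Evaluate inner: (* 10 8) = 80
Evaluate root: (+ 11 80) = 91
Result: 91


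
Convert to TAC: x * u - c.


Break into single-operator statements:
t1 = x * u
t2 = t1 - c


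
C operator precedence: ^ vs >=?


'>=' is relational (level 7); '^' is bitwise XOR (level 4)
Higher level binds tighter
'>=' has higher precedence than '^'


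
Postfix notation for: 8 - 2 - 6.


Left to right (same or higher precedence on left)
Postfix: 8 2 - 6 -


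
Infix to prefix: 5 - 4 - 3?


left-to-right (same/higher precedence on left): tree is (- (- 5 4) 3)
Prefix: - - 5 4 3


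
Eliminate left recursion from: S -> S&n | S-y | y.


Left-recursive alternatives: S&n, S-y; non-recursive: y
Introduce S': S -> yS', S' -> &nS' | -yS' | ε


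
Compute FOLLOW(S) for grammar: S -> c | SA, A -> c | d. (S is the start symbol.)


$ ∈ FOLLOW(S). For each A -> αBβ: add FIRST(β)\{ε} to FOLLOW(B); if β nullable, add FOLLOW(A).
FOLLOW(S) = {$, c, d}


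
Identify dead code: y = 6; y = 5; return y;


first assignment to y is overwritten before any read
Dead: 'y = 6'


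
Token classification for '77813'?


Pattern: digits only
Type: INTEGER_LITERAL


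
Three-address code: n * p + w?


Break into single-operator statements:
t1 = n * p
t2 = t1 + w


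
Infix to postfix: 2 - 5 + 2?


Left to right (same or higher precedence on left)
Postfix: 2 5 - 2 +


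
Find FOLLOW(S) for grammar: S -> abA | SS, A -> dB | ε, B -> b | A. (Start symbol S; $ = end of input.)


$ ∈ FOLLOW(S). For each A -> αBβ: add FIRST(β)\{ε} to FOLLOW(B); if β nullable, add FOLLOW(A).
FOLLOW(S) = {$, a}


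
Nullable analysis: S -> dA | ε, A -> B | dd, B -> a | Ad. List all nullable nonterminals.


A nonterminal is nullable iff some alternative derives ε (directly, or every symbol in it is nullable)
Nullable: {S}


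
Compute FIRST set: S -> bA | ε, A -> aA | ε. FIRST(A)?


Per alternative of A: FIRST(aA) = {a}; FIRST(ε) = {ε}
FIRST(A) = {a, ε}


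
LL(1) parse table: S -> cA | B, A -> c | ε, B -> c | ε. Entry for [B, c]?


For [B, c]: 'c' ∈ FIRST(c)
Entry: B -> c


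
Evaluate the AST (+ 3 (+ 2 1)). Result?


Evaluate inner: (+ 2 1) = 3
Evaluate root: (+ 3 3) = 6
Result: 6


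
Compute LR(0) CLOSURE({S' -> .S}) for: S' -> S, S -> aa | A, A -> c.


Start: S' -> .S
For each item with dot before a nonterminal B, add B -> .γ for every B-production
Closure: [S' -> .S, S -> .aa, S -> .A, A -> .c]
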